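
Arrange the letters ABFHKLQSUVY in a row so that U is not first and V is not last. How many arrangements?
By inclusion-exclusion: 11! - 2×(11-1)! + (11-2)! = 39916800 - 7257600 + 362880 = 33022080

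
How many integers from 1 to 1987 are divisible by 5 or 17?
⌊1987/5⌋ + ⌊1987/17⌋ - ⌊1987/85⌋ = 397 + 116 - 23 = 490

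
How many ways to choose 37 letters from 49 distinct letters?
C(49,37) = 49!/(37!×12!) = 92263734836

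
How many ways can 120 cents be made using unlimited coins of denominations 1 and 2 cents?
Coefficient of x^120 in 1/(1-x^1) · 1/(1-x^2). Use j coins of 2 for j = 0..⌊120/2⌋ = 60, the rest in 1s: 60 + 1 = 61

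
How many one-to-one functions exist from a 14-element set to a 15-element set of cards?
P(15,14) = 15!/(15-14)! = 1307674368000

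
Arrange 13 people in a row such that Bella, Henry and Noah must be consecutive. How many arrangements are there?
Treat the 3 as one block: (13-3+1)! × 3! = 39916800 × 6 = 239500800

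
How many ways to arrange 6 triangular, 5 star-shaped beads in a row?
11! / (6! × 5!) = 462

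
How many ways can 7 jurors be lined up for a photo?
7! = 5040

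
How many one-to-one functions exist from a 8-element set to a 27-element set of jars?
P(27,8) = 27!/(27-8)! = 89513424000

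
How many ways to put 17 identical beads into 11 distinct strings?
C(17+11-1, 11-1) = C(27, 10) = 8436285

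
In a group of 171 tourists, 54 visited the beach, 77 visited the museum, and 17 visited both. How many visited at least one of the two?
|A∪B| = |A| + |B| - |A∩B| = 54 + 77 - 17 = 114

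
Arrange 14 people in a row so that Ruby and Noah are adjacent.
Treat as block: (14-1)! × 2! = 6227020800 × 2 = 12454041600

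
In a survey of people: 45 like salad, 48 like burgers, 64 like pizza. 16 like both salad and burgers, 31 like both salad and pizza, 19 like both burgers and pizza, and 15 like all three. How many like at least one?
|A∪B∪C| = 45+48+64-16-31-19+15 = 106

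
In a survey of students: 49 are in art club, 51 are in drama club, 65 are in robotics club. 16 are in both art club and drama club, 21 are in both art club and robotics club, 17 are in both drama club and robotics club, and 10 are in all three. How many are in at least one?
|A∪B∪C| = 49+51+65-16-21-17+10 = 121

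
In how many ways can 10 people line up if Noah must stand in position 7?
Fix one position: (10-1)! = 362880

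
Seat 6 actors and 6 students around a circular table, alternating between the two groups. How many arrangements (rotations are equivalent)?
Fix one of the actors: (6-1)! ways for the remaining actors, × 6! ways for the students = 120 × 720 = 86400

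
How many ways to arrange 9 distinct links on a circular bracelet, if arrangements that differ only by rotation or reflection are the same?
(9-1)!/2 = 40320/2 = 20160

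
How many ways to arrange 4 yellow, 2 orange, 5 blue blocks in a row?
11! / (4! × 2! × 5!) = 6930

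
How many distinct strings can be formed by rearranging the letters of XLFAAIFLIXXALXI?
15! / (4! × 3! × 3! × 2! × 3!) = 126126000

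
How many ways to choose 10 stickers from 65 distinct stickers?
C(65,10) = 65!/(10!×55!) = 179013799328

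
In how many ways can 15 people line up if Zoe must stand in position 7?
Fix one position: (15-1)! = 87178291200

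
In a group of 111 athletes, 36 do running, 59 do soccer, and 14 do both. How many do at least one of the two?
|A∪B| = |A| + |B| - |A∩B| = 36 + 59 - 14 = 81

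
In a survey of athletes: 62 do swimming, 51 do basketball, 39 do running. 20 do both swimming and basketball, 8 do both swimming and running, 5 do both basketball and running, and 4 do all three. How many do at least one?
|A∪B∪C| = 62+51+39-20-8-5+4 = 123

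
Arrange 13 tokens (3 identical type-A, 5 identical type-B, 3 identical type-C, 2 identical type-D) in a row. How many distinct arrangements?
13! / (3! × 5! × 3! × 2!) = 720720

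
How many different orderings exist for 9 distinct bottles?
9! = 362880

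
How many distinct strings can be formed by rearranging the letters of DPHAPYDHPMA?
11! / (2! × 1! × 2! × 2! × 3! × 1!) = 831600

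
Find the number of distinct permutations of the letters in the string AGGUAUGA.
8! / (3! × 3! × 2!) = 560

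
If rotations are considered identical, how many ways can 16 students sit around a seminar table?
Circular: fix one position, arrange the rest. (16-1)! = 1307674368000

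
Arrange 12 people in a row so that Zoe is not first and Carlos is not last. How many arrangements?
By inclusion-exclusion: 12! - 2×(12-1)! + (12-2)! = 479001600 - 79833600 + 3628800 = 402796800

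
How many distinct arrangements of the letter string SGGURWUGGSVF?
12! / (4! × 1! × 1! × 1! × 1! × 2! × 2!) = 4989600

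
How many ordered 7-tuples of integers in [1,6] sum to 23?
Coefficient of x^23 in (x + x² + ... + x^6)^7. By inclusion-exclusion on dice exceeding 6: Σ_j (-1)^j C(7,j)·C(23-1-6j, 6) = C(7,0)·C(22,6) - C(7,1)·C(16,6) + C(7,2)·C(10,6) = 1·74613 - 7·8008 + 21·210 = 22967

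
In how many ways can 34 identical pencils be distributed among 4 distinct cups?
C(34+4-1, 4-1) = C(37, 3) = 7770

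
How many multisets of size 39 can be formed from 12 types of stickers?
C(39+12-1, 12-1) = C(50, 11) = 37353738800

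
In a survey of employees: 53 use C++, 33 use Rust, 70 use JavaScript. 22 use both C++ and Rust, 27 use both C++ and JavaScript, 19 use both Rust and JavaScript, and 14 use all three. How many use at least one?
|A∪B∪C| = 53+33+70-22-27-19+14 = 102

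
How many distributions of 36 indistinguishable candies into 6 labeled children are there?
C(36+6-1, 6-1) = C(41, 5) = 749398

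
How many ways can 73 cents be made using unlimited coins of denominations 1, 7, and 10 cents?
Coefficient of x^73 in 1/(1-x^1) · 1/(1-x^7) · 1/(1-x^10). Case on j = number of 10-cent coins (j = 0..7); remainder r = 73 - 10j is made from {1,7} in ⌊r/7⌋+1 ways. r = 73, 63, 53, 43, 33, 23, 13, 3 → 11 + 10 + 8 + 7 + 5 + 4 + 2 + 1 = 48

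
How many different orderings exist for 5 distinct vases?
5! = 120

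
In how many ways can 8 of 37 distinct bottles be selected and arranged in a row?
P(37,8) = 37!/(37-8)! = 1556675366400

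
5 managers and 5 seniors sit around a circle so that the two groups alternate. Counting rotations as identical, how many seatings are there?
Fix one of the managers: (5-1)! ways for the remaining managers, × 5! ways for the seniors = 24 × 120 = 2880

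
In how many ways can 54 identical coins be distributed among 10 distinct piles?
C(54+10-1, 10-1) = C(63, 9) = 23667689815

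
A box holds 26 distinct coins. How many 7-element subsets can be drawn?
C(26,7) = 26!/(7!×19!) = 657800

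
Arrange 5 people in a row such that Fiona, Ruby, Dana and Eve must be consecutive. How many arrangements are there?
Treat the 4 as one block: (5-4+1)! × 4! = 2 × 24 = 48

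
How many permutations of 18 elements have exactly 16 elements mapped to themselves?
Choose the 16 fixed points C(18,16) = 153, derange the rest: !2 = Σ_{j=0}^{2} (-1)^j·2!/j! = 2 - 2 + 1 = 1. Product = 153 × 1 = 153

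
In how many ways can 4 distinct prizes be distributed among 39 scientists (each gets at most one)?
P(39,4) = 39!/(39-4)! = 1974024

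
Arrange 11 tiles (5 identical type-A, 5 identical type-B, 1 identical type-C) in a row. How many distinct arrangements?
11! / (5! × 5! × 1!) = 2772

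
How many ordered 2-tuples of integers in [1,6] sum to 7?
Coefficient of x^7 in (x + x² + ... + x^6)^2. By inclusion-exclusion on dice exceeding 6: Σ_j (-1)^j C(2,j)·C(7-1-6j, 1) = C(2,0)·C(6,1) = 1·6 = 6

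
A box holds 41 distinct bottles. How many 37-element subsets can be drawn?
C(41,37) = 41!/(37!×4!) = 101270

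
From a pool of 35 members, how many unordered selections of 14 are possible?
C(35,14) = 35!/(14!×21!) = 2319959400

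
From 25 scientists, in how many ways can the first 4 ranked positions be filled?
P(25,4) = 25!/(25-4)! = 303600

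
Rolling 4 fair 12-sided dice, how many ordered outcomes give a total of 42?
Coefficient of x^42 in (x + x² + ... + x^12)^4. By inclusion-exclusion on dice exceeding 12: Σ_j (-1)^j C(4,j)·C(42-1-12j, 3) = C(4,0)·C(41,3) - C(4,1)·C(29,3) + C(4,2)·C(17,3) - C(4,3)·C(5,3) = 1·10660 - 4·3654 + 6·680 - 4·10 = 84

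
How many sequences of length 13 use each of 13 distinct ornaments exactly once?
13! = 6227020800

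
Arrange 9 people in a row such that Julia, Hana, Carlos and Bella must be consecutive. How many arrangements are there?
Treat the 4 as one block: (9-4+1)! × 4! = 720 × 24 = 17280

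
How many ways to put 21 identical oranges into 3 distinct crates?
C(21+3-1, 3-1) = C(23, 2) = 253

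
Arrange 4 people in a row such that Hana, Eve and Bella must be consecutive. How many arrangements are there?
Treat the 3 as one block: (4-3+1)! × 3! = 2 × 6 = 12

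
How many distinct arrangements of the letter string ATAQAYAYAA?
10! / (1! × 2! × 1! × 6!) = 2520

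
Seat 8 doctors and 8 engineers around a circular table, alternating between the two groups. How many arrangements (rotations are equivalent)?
Fix one of the doctors: (8-1)! ways for the remaining doctors, × 8! ways for the engineers = 5040 × 40320 = 203212800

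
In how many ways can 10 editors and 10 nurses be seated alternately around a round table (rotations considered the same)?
Fix one of the editors: (10-1)! ways for the remaining editors, × 10! ways for the nurses = 362880 × 3628800 = 1316818944000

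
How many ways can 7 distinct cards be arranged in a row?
7! = 5040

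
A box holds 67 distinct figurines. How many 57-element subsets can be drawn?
C(67,57) = 67!/(57!×10!) = 247994680648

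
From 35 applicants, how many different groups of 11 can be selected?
C(35,11) = 35!/(11!×24!) = 417225900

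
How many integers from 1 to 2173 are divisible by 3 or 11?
⌊2173/3⌋ + ⌊2173/11⌋ - ⌊2173/33⌋ = 724 + 197 - 65 = 856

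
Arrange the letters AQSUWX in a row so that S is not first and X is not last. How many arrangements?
By inclusion-exclusion: 6! - 2×(6-1)! + (6-2)! = 720 - 240 + 24 = 504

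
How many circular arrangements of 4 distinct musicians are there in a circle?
Circular: fix one position, arrange the rest. (4-1)! = 6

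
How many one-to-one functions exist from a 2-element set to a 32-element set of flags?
P(32,2) = 32!/(32-2)! = 992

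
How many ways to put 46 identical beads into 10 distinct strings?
C(46+10-1, 10-1) = C(55, 9) = 6358402050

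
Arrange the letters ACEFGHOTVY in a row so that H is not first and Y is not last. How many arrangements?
By inclusion-exclusion: 10! - 2×(10-1)! + (10-2)! = 3628800 - 725760 + 40320 = 2943360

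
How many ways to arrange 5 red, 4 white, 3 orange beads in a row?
12! / (5! × 4! × 3!) = 27720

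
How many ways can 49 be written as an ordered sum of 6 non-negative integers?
C(49+6-1, 6-1) = C(54, 5) = 3162510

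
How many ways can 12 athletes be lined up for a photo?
12! = 479001600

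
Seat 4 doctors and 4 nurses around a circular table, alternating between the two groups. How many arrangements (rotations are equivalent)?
Fix one of the doctors: (4-1)! ways for the remaining doctors, × 4! ways for the nurses = 6 × 24 = 144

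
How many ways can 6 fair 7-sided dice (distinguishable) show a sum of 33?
Coefficient of x^33 in (x + x² + ... + x^7)^6. By inclusion-exclusion on dice exceeding 7: Σ_j (-1)^j C(6,j)·C(33-1-7j, 5) = C(6,0)·C(32,5) - C(6,1)·C(25,5) + C(6,2)·C(18,5) - C(6,3)·C(11,5) = 1·201376 - 6·53130 + 15·8568 - 20·462 = 1876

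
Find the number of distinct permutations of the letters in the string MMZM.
4! / (3! × 1!) = 4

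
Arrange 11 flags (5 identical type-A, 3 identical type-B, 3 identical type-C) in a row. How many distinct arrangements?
11! / (5! × 3! × 3!) = 9240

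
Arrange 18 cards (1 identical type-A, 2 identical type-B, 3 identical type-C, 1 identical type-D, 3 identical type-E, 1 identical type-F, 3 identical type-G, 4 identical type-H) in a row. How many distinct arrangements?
18! / (1! × 2! × 3! × 1! × 3! × 1! × 3! × 4!) = 617512896000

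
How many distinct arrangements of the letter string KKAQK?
5! / (1! × 3! × 1!) = 20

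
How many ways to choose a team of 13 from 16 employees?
C(16,13) = 16!/(13!×3!) = 560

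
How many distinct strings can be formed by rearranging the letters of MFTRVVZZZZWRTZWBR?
17! / (2! × 1! × 2! × 1! × 1! × 3! × 5! × 2!) = 61751289600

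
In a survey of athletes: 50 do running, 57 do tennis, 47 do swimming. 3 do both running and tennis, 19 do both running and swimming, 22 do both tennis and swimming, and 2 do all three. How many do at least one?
|A∪B∪C| = 50+57+47-3-19-22+2 = 112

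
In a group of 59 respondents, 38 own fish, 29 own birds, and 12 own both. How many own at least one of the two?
|A∪B| = |A| + |B| - |A∩B| = 38 + 29 - 12 = 55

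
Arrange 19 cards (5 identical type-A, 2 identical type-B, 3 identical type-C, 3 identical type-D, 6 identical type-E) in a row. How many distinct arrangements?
19! / (5! × 2! × 3! × 3! × 6!) = 19554575040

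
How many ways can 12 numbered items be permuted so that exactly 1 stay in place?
Choose the 1 fixed point C(12,1) = 12, derange the rest: !11 = Σ_{j=0}^{11} (-1)^j·11!/j! = 39916800 - 39916800 + 19958400 - 6652800 + 1663200 - 332640 + 55440 - 7920 + 990 - 110 + 11 - 1 = 14684570. Product = 12 × 14684570 = 176214840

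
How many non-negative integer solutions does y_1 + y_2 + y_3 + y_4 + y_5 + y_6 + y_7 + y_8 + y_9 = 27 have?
C(27+9-1, 9-1) = C(35, 8) = 23535820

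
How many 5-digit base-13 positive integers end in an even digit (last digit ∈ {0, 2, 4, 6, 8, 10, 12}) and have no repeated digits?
Last∈{0,2,4,6,8,10,12}. Last=0: 11880. Last nonzero: 6×11×P(11,3) = 65340. Total = 77220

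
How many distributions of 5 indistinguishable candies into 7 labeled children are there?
C(5+7-1, 7-1) = C(11, 6) = 462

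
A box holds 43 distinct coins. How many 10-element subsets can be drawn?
C(43,10) = 43!/(10!×33!) = 1917334783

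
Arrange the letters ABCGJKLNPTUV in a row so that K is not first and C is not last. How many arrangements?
By inclusion-exclusion: 12! - 2×(12-1)! + (12-2)! = 479001600 - 79833600 + 3628800 = 402796800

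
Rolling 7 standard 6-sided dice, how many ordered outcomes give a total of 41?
Coefficient of x^41 in (x + x² + ... + x^6)^7. By inclusion-exclusion on dice exceeding 6: Σ_j (-1)^j C(7,j)·C(41-1-6j, 6) = C(7,0)·C(40,6) - C(7,1)·C(34,6) + C(7,2)·C(28,6) - C(7,3)·C(22,6) + C(7,4)·C(16,6) - C(7,5)·C(10,6) = 1·3838380 - 7·1344904 + 21·376740 - 35·74613 + 35·8008 - 21·210 = 7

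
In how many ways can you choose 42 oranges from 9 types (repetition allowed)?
C(42+9-1, 9-1) = C(50, 8) = 536878650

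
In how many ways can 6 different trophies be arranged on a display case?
6! = 720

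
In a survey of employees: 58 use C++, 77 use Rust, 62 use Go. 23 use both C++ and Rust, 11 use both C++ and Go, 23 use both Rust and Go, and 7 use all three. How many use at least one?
|A∪B∪C| = 58+77+62-23-11-23+7 = 147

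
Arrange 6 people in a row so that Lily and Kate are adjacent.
Treat as block: (6-1)! × 2! = 120 × 2 = 240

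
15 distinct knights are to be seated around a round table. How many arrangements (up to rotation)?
Circular: fix one position, arrange the rest. (15-1)! = 87178291200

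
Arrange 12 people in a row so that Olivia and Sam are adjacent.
Treat as block: (12-1)! × 2! = 39916800 × 2 = 79833600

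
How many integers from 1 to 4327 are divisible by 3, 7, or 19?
⌊4327/3⌋+⌊4327/7⌋+⌊4327/19⌋ - ⌊4327/21⌋-⌊4327/57⌋-⌊4327/133⌋ + ⌊4327/399⌋ = 1442+618+227 - 206-75-32 + 10 = 1984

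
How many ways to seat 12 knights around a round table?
Circular: fix one position, arrange the rest. (12-1)! = 39916800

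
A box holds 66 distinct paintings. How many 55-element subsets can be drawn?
C(66,55) = 66!/(55!×11!) = 1074082795968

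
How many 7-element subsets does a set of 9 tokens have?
C(9,7) = 9!/(7!×2!) = 36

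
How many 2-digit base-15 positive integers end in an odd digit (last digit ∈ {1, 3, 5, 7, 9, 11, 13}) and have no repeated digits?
Last∈{1,3,5,7,9,11,13}. Last=0: 0. Last nonzero: 7×13×P(13,0) = 91. Total = 91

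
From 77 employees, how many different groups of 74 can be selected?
C(77,74) = 77!/(74!×3!) = 73150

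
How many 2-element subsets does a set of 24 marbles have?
C(24,2) = 24!/(2!×22!) = 276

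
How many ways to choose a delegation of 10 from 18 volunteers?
C(18,10) = 18!/(10!×8!) = 43758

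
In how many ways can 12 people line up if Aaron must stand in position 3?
Fix one position: (12-1)! = 39916800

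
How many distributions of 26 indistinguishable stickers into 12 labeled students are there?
C(26+12-1, 12-1) = C(37, 11) = 854992152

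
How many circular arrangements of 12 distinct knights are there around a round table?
Circular: fix one position, arrange the rest. (12-1)! = 39916800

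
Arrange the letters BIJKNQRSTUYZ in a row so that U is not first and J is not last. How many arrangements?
By inclusion-exclusion: 12! - 2×(12-1)! + (12-2)! = 479001600 - 79833600 + 3628800 = 402796800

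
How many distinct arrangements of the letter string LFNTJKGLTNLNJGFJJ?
17! / (2! × 2! × 3! × 4! × 3! × 1! × 2!) = 51459408000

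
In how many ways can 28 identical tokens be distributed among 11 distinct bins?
C(28+11-1, 11-1) = C(38, 10) = 472733756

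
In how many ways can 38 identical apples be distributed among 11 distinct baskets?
C(38+11-1, 11-1) = C(48, 10) = 6540715896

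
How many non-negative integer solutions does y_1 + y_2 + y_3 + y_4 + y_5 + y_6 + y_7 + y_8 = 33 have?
C(33+8-1, 8-1) = C(40, 7) = 18643560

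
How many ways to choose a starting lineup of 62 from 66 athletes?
C(66,62) = 66!/(62!×4!) = 720720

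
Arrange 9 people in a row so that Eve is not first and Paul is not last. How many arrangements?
By inclusion-exclusion: 9! - 2×(9-1)! + (9-2)! = 362880 - 80640 + 5040 = 287280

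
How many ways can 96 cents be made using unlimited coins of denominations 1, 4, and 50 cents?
Coefficient of x^96 in 1/(1-x^1) · 1/(1-x^4) · 1/(1-x^50). Case on j = number of 50-cent coins (j = 0..1); remainder r = 96 - 50j is made from {1,4} in ⌊r/4⌋+1 ways. r = 96, 46 → 25 + 12 = 37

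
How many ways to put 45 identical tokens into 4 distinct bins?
C(45+4-1, 4-1) = C(48, 3) = 17296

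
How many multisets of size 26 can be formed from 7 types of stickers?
C(26+7-1, 7-1) = C(32, 6) = 906192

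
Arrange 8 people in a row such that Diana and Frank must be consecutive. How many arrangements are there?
Treat the 2 as one block: (8-2+1)! × 2! = 5040 × 2 = 10080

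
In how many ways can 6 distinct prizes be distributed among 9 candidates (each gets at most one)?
P(9,6) = 9!/(9-6)! = 60480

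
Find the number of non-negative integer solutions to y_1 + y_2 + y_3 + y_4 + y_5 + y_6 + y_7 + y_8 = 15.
C(15+8-1, 8-1) = C(22, 7) = 170544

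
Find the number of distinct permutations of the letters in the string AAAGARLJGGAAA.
13! / (1! × 1! × 1! × 7! × 3!) = 205920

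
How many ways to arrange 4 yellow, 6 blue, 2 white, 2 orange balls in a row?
14! / (4! × 6! × 2! × 2!) = 1261260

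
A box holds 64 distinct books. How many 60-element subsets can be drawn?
C(64,60) = 64!/(60!×4!) = 635376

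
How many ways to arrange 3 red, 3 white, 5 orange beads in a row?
11! / (3! × 3! × 5!) = 9240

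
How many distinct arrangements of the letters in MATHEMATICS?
11! / (2! × 2! × 2! × 1! × 1! × 1! × 1! × 1!) = 4989600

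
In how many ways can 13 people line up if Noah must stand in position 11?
Fix one position: (13-1)! = 479001600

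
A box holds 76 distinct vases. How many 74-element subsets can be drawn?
C(76,74) = 76!/(74!×2!) = 2850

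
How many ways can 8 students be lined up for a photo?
8! = 40320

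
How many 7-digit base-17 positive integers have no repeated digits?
First digit: 16 choices (nonzero). Then descending: 16 × 16 × 15 × 14 × 13 × 12 × 11 = 92252160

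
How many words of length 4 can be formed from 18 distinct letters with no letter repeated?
P(18,4) = 18!/(18-4)! = 73440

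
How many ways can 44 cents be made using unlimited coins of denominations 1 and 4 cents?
Coefficient of x^44 in 1/(1-x^1) · 1/(1-x^4). Use j coins of 4 for j = 0..⌊44/4⌋ = 11, the rest in 1s: 11 + 1 = 12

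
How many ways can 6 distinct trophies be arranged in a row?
6! = 720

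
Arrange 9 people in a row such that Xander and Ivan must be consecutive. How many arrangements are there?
Treat the 2 as one block: (9-2+1)! × 2! = 40320 × 2 = 80640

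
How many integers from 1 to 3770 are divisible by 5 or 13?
⌊3770/5⌋ + ⌊3770/13⌋ - ⌊3770/65⌋ = 754 + 290 - 58 = 986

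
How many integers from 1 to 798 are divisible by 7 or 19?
⌊798/7⌋ + ⌊798/19⌋ - ⌊798/133⌋ = 114 + 42 - 6 = 150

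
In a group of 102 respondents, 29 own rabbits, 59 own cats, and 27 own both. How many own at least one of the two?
|A∪B| = |A| + |B| - |A∩B| = 29 + 59 - 27 = 61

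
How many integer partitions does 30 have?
Pentagonal recurrence p(n) = p(n-1) + p(n-2) - p(n-5) - p(n-7) + p(n-12) + p(n-15) - ... gives p(0..29) = 1, 1, 2, 3, 5, 7, 11, 15, 22, 30, 42, 56, 77, 101, 135, 176, 231, 297, 385, 490, 627, 792, 1002, 1255, 1575, 1958, 2436, 3010, 3718, 4565. p(30) = p(29) + p(28) - p(25) - p(23) + p(18) + p(15) - p(8) - p(4) = 4565 + 3718 - 1958 - 1255 + 385 + 176 - 22 - 5 = 5604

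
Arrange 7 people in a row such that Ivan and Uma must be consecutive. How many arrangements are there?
Treat the 2 as one block: (7-2+1)! × 2! = 720 × 2 = 1440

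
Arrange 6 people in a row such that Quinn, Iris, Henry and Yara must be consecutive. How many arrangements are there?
Treat the 4 as one block: (6-4+1)! × 4! = 6 × 24 = 144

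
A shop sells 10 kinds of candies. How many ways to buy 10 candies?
C(10+10-1, 10-1) = C(19, 9) = 92378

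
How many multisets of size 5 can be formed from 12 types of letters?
C(5+12-1, 12-1) = C(16, 11) = 4368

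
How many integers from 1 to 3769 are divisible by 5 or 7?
⌊3769/5⌋ + ⌊3769/7⌋ - ⌊3769/35⌋ = 753 + 538 - 107 = 1184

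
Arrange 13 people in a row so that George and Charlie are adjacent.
Treat as block: (13-1)! × 2! = 479001600 × 2 = 958003200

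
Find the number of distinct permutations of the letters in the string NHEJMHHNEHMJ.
12! / (2! × 4! × 2! × 2! × 2!) = 1247400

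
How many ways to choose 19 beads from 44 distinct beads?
C(44,19) = 44!/(19!×25!) = 1408831480056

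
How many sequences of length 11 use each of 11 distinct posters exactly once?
11! = 39916800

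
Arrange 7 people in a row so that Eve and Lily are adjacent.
Treat as block: (7-1)! × 2! = 720 × 2 = 1440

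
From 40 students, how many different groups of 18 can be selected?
C(40,18) = 40!/(18!×22!) = 113380261800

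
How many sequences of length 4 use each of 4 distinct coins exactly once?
4! = 24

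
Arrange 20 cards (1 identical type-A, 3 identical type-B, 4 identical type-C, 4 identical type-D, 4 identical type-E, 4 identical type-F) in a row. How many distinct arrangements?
20! / (1! × 3! × 4! × 4! × 4! × 4!) = 1222160940000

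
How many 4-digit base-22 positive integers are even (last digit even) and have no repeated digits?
Last∈{0,2,4,6,8,10,12,14,16,18,20}. Last=0: 7980. Last nonzero: 10×20×P(20,2) = 76000. Total = 83980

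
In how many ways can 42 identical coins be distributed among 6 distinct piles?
C(42+6-1, 6-1) = C(47, 5) = 1533939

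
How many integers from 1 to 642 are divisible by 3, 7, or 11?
⌊642/3⌋+⌊642/7⌋+⌊642/11⌋ - ⌊642/21⌋-⌊642/33⌋-⌊642/77⌋ + ⌊642/231⌋ = 214+91+58 - 30-19-8 + 2 = 308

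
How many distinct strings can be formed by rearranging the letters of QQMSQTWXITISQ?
13! / (1! × 4! × 2! × 1! × 2! × 1! × 2!) = 32432400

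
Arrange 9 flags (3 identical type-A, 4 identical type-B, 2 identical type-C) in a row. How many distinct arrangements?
9! / (3! × 4! × 2!) = 1260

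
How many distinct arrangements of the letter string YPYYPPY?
7! / (3! × 4!) = 35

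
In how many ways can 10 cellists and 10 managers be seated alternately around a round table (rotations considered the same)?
Fix one of the cellists: (10-1)! ways for the remaining cellists, × 10! ways for the managers = 362880 × 3628800 = 1316818944000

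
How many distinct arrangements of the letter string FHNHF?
5! / (2! × 2! × 1!) = 30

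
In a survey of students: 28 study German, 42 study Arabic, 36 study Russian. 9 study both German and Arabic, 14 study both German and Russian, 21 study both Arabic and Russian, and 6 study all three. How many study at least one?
|A∪B∪C| = 28+42+36-9-14-21+6 = 68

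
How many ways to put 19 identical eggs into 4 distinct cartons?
C(19+4-1, 4-1) = C(22, 3) = 1540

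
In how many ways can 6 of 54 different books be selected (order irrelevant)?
C(54,6) = 54!/(6!×48!) = 25827165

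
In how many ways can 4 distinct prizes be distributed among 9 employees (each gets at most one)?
P(9,4) = 9!/(9-4)! = 3024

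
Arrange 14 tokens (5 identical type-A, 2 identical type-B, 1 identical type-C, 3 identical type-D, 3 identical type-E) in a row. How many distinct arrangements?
14! / (5! × 2! × 1! × 3! × 3!) = 10090080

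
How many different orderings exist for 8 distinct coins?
8! = 40320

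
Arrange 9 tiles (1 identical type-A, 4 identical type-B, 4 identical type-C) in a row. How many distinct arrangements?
9! / (1! × 4! × 4!) = 630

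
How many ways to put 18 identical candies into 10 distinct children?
C(18+10-1, 10-1) = C(27, 9) = 4686825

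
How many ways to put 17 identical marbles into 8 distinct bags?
C(17+8-1, 8-1) = C(24, 7) = 346104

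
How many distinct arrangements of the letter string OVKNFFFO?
8! / (1! × 1! × 2! × 3! × 1!) = 3360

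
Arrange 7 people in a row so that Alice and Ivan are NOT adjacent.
Total - adjacent = 7! - (7-1)!×2 = 5040 - 1440 = 3600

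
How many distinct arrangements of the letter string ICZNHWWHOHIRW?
13! / (1! × 1! × 3! × 2! × 3! × 1! × 1! × 1!) = 86486400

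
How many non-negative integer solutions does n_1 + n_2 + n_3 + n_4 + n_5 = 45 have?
C(45+5-1, 5-1) = C(49, 4) = 211876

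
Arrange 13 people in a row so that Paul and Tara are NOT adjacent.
Total - adjacent = 13! - (13-1)!×2 = 6227020800 - 958003200 = 5269017600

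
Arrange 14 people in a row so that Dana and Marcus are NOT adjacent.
Total - adjacent = 14! - (14-1)!×2 = 87178291200 - 12454041600 = 74724249600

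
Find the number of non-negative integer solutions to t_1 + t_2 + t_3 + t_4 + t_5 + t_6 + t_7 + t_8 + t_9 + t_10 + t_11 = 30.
C(30+11-1, 11-1) = C(40, 10) = 847660528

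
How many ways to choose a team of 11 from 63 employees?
C(63,11) = 63!/(11!×52!) = 615790256823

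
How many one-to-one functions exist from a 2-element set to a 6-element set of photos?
P(6,2) = 6!/(6-2)! = 30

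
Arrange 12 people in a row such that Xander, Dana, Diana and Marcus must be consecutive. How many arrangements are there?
Treat the 4 as one block: (12-4+1)! × 4! = 362880 × 24 = 8709120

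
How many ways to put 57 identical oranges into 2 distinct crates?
C(57+2-1, 2-1) = C(58, 1) = 58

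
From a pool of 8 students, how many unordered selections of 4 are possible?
C(8,4) = 8!/(4!×4!) = 70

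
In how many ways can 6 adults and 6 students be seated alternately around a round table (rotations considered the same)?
Fix one of the adults: (6-1)! ways for the remaining adults, × 6! ways for the students = 120 × 720 = 86400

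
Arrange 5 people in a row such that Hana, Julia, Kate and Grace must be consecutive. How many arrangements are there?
Treat the 4 as one block: (5-4+1)! × 4! = 2 × 24 = 48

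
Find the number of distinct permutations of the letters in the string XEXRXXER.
8! / (4! × 2! × 2!) = 420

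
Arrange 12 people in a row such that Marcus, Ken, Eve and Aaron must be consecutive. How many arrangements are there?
Treat the 4 as one block: (12-4+1)! × 4! = 362880 × 24 = 8709120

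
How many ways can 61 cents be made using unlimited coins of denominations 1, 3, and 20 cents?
Coefficient of x^61 in 1/(1-x^1) · 1/(1-x^3) · 1/(1-x^20). Case on j = number of 20-cent coins (j = 0..3); remainder r = 61 - 20j is made from {1,3} in ⌊r/3⌋+1 ways. r = 61, 41, 21, 1 → 21 + 14 + 8 + 1 = 44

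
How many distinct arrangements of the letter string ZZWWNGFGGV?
10! / (1! × 2! × 1! × 2! × 1! × 3!) = 151200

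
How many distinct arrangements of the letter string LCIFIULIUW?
10! / (3! × 1! × 2! × 1! × 1! × 2!) = 151200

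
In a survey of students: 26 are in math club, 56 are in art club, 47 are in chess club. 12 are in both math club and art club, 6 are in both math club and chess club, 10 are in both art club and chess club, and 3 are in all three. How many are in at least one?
|A∪B∪C| = 26+56+47-12-6-10+3 = 104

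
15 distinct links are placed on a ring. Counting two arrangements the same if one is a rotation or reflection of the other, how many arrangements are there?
(15-1)!/2 = 87178291200/2 = 43589145600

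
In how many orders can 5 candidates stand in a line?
5! = 120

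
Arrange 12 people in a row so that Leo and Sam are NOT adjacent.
Total - adjacent = 12! - (12-1)!×2 = 479001600 - 79833600 = 399168000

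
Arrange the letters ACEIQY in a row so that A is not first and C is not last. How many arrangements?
By inclusion-exclusion: 6! - 2×(6-1)! + (6-2)! = 720 - 240 + 24 = 504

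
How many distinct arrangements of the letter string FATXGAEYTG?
10! / (1! × 2! × 2! × 1! × 1! × 2! × 1!) = 453600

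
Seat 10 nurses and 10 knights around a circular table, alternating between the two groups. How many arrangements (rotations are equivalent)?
Fix one of the nurses: (10-1)! ways for the remaining nurses, × 10! ways for the knights = 362880 × 3628800 = 1316818944000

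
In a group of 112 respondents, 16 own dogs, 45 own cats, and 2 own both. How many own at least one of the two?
|A∪B| = |A| + |B| - |A∩B| = 16 + 45 - 2 = 59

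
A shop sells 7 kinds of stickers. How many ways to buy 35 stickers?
C(35+7-1, 7-1) = C(41, 6) = 4496388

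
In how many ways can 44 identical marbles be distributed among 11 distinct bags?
C(44+11-1, 11-1) = C(54, 10) = 23930713170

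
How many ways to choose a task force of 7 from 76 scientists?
C(76,7) = 76!/(7!×69!) = 2186189400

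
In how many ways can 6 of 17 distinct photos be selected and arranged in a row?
P(17,6) = 17!/(17-6)! = 8910720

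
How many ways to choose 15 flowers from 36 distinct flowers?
C(36,15) = 36!/(15!×21!) = 5567902560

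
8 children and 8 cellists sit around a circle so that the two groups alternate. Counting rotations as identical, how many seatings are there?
Fix one of the children: (8-1)! ways for the remaining children, × 8! ways for the cellists = 5040 × 40320 = 203212800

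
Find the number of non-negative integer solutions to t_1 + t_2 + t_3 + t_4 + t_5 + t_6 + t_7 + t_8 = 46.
C(46+8-1, 8-1) = C(53, 7) = 154143080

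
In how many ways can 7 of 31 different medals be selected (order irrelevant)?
C(31,7) = 31!/(7!×24!) = 2629575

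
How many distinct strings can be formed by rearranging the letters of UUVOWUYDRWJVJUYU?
16! / (1! × 2! × 1! × 2! × 2! × 2! × 5! × 1!) = 10897286400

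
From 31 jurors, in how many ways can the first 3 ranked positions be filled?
P(31,3) = 31!/(31-3)! = 26970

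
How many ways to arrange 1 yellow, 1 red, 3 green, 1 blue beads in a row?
6! / (1! × 1! × 3! × 1!) = 120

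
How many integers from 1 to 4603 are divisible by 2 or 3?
⌊4603/2⌋ + ⌊4603/3⌋ - ⌊4603/6⌋ = 2301 + 1534 - 767 = 3068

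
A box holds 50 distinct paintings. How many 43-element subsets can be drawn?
C(50,43) = 50!/(43!×7!) = 99884400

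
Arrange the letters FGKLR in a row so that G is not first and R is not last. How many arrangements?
By inclusion-exclusion: 5! - 2×(5-1)! + (5-2)! = 120 - 48 + 6 = 78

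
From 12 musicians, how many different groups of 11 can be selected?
C(12,11) = 12!/(11!×1!) = 12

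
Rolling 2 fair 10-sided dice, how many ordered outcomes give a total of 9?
Coefficient of x^9 in (x + x² + ... + x^10)^2. By inclusion-exclusion on dice exceeding 10: Σ_j (-1)^j C(2,j)·C(9-1-10j, 1) = C(2,0)·C(8,1) = 1·8 = 8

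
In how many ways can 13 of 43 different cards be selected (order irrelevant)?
C(43,13) = 43!/(13!×30!) = 36576848168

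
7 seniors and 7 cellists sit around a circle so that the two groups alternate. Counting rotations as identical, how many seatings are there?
Fix one of the seniors: (7-1)! ways for the remaining seniors, × 7! ways for the cellists = 720 × 5040 = 3628800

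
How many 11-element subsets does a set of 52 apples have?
C(52,11) = 52!/(11!×41!) = 60403728840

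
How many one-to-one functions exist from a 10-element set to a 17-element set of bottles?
P(17,10) = 17!/(17-10)! = 70572902400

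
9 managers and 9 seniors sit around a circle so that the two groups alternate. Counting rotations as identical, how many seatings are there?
Fix one of the managers: (9-1)! ways for the remaining managers, × 9! ways for the seniors = 40320 × 362880 = 14631321600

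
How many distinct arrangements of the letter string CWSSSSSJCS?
10! / (1! × 2! × 6! × 1!) = 2520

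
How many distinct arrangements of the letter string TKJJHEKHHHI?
11! / (2! × 1! × 4! × 1! × 1! × 2!) = 415800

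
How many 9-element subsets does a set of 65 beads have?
C(65,9) = 65!/(9!×56!) = 31966749880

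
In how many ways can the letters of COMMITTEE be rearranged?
9! / (1! × 1! × 2! × 1! × 2! × 2!) = 45360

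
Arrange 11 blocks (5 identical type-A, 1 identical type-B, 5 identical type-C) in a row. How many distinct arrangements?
11! / (5! × 1! × 5!) = 2772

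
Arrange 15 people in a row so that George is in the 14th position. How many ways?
Fix one position: (15-1)! = 87178291200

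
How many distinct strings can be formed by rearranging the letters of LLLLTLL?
7! / (1! × 6!) = 7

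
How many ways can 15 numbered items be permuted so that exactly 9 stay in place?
Choose the 9 fixed points C(15,9) = 5005, derange the rest: !6 = Σ_{j=0}^{6} (-1)^j·6!/j! = 720 - 720 + 360 - 120 + 30 - 6 + 1 = 265. Product = 5005 × 265 = 1326325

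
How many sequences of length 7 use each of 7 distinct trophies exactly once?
7! = 5040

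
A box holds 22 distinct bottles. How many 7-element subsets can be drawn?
C(22,7) = 22!/(7!×15!) = 170544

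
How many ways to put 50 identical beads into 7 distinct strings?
C(50+7-1, 7-1) = C(56, 6) = 32468436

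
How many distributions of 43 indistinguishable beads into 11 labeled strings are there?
C(43+11-1, 11-1) = C(53, 10) = 19499099620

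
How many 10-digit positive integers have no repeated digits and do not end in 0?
Last digit: 9 nonzero choices. First digit: 8 (nonzero, ≠last). Middle 8: P(8,8) = 40320. Total = 2903040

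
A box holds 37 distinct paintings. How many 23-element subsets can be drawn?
C(37,23) = 37!/(23!×14!) = 6107086800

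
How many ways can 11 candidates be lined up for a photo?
11! = 39916800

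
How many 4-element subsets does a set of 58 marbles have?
C(58,4) = 58!/(4!×54!) = 424270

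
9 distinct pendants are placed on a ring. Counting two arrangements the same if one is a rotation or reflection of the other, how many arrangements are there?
(9-1)!/2 = 40320/2 = 20160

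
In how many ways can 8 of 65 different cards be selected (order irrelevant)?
C(65,8) = 65!/(8!×57!) = 5047381560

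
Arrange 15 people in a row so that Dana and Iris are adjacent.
Treat as block: (15-1)! × 2! = 87178291200 × 2 = 174356582400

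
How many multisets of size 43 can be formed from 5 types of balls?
C(43+5-1, 5-1) = C(47, 4) = 178365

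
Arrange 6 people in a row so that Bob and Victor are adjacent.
Treat as block: (6-1)! × 2! = 120 × 2 = 240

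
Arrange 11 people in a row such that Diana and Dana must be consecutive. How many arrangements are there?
Treat the 2 as one block: (11-2+1)! × 2! = 3628800 × 2 = 7257600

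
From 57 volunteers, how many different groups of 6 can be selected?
C(57,6) = 57!/(6!×51!) = 36288252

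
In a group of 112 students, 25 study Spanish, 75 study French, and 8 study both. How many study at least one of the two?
|A∪B| = |A| + |B| - |A∩B| = 25 + 75 - 8 = 92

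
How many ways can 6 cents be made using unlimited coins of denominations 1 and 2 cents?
Coefficient of x^6 in 1/(1-x^1) · 1/(1-x^2). Use j coins of 2 for j = 0..⌊6/2⌋ = 3, the rest in 1s: 3 + 1 = 4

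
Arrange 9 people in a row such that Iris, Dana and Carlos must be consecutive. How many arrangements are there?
Treat the 3 as one block: (9-3+1)! × 3! = 5040 × 6 = 30240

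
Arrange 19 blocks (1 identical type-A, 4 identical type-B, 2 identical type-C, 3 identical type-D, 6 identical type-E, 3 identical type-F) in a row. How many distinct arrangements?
19! / (1! × 4! × 2! × 3! × 6! × 3!) = 97772875200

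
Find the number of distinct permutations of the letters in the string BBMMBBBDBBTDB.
13! / (2! × 8! × 2! × 1!) = 38610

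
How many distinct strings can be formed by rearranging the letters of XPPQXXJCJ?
9! / (1! × 2! × 3! × 2! × 1!) = 15120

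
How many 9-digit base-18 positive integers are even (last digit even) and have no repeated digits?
Last∈{0,2,4,6,8,10,12,14,16}. Last=0: 980179200. Last nonzero: 8×16×P(16,7) = 7380172800. Total = 8360352000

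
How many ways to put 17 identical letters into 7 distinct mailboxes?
C(17+7-1, 7-1) = C(23, 6) = 100947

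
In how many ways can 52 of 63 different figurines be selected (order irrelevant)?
C(63,52) = 63!/(52!×11!) = 615790256823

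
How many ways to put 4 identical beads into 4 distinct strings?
C(4+4-1, 4-1) = C(7, 3) = 35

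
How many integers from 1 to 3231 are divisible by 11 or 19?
⌊3231/11⌋ + ⌊3231/19⌋ - ⌊3231/209⌋ = 293 + 170 - 15 = 448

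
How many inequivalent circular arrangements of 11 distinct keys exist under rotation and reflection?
(11-1)!/2 = 3628800/2 = 1814400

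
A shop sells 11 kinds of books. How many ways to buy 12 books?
C(12+11-1, 11-1) = C(22, 10) = 646646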